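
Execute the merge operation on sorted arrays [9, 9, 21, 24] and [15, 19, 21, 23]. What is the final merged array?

Merging process:

Compare 9 vs 15: take 9 from left. Merged: [9]
Compare 9 vs 15: take 9 from left. Merged: [9, 9]
Compare 21 vs 15: take 15 from right. Merged: [9, 9, 15]
Compare 21 vs 19: take 19 from right. Merged: [9, 9, 15, 19]
Compare 21 vs 21: take 21 from left. Merged: [9, 9, 15, 19, 21]
Compare 24 vs 21: take 21 from right. Merged: [9, 9, 15, 19, 21, 21]
Compare 24 vs 23: take 23 from right. Merged: [9, 9, 15, 19, 21, 21, 23]
Append remaining from left: [24]. Merged: [9, 9, 15, 19, 21, 21, 23, 24]

Final merged array: [9, 9, 15, 19, 21, 21, 23, 24]
Total comparisons: 7

The merged array is [9, 9, 15, 19, 21, 21, 23, 24], requiring 7 comparisons. The merge step runs in O(n) time where n is the total number of elements.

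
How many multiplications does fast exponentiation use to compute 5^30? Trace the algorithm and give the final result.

Computing 5^30 by squaring (build up from 5^1; each line after the first costs one multiplication):

5^1 = 5
5^2 = (5^1)^2 = 5^2 = 25
5^3 = 5 * 5^2 = 5 * 25 = 125
5^6 = (5^3)^2 = 125^2 = 15625
5^7 = 5 * 5^6 = 5 * 15625 = 78125
5^14 = (5^7)^2 = 78125^2 = 6103515625
5^15 = 5 * 5^14 = 5 * 6103515625 = 30517578125
5^30 = (5^15)^2 = 30517578125^2 = 931322574615478515625

Result: 931322574615478515625
Multiplications needed: 7 (7 lines after 5^1)

5^30 = 931322574615478515625. Using exponentiation by squaring, this requires 7 multiplications. The key idea: if the exponent is even, square the half-power; if odd, multiply by the base once.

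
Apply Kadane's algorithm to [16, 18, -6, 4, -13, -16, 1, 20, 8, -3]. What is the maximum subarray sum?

Using Kadane's algorithm on [16, 18, -6, 4, -13, -16, 1, 20, 8, -3]:

Scanning through the array:
Position 1 (value 18): max_ending_here = 34, max_so_far = 34
Position 2 (value -6): max_ending_here = 28, max_so_far = 34
Position 3 (value 4): max_ending_here = 32, max_so_far = 34
Position 4 (value -13): max_ending_here = 19, max_so_far = 34
Position 5 (value -16): max_ending_here = 3, max_so_far = 34
Position 6 (value 1): max_ending_here = 4, max_so_far = 34
Position 7 (value 20): max_ending_here = 24, max_so_far = 34
Position 8 (value 8): max_ending_here = 32, max_so_far = 34
Position 9 (value -3): max_ending_here = 29, max_so_far = 34

Maximum subarray: [16, 18]
Maximum sum: 34

The maximum subarray is [16, 18] with sum 34. This subarray runs from index 0 to index 1.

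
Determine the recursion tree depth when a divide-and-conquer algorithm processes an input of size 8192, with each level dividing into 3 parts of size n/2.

For divide and conquer with division factor 2:

Problem sizes at each level:
Level 0: 8192
Level 1: 4096
Level 2: 2048
Level 3: 1024
Level 4: 512
Level 5: 256
Level 6: 128
Level 7: 64
Level 8: 32
Level 9: 16
Level 10: 8
Level 11: 4
Level 12: 2
Level 13: 1

The root is level 0 and the size-1 base case is level 13 (the tree spans levels 0 through 13, i.e. 14 levels counting the root), so the depth is the number of divisions: log_2(8192) = 13

The recursion tree depth is log_2(8192) = 13. At each level, the problem size is divided by 2, so it takes 13 divisions to reduce to a base case of size 1. The algorithm makes 3 recursive calls at each level.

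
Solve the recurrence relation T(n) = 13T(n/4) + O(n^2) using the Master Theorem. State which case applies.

Master Theorem for T(n) = 13T(n/4) + O(n^2):

a = 13, b = 4, c = 2
log_b(a) = log_4(13) = 1.8502

Case 3: c = 2 > log_4(13) = 1.8502
T(n) = O(n^2) = O(n^2)

For T(n) = 13T(n/4) + O(n^2): log_4(13) = 1.8502. This is Case 3 of the Master Theorem (c > log_b(a), work dominated by root), giving O(n^2).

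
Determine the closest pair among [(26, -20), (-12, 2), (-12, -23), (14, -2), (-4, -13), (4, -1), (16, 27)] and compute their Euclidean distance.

Computing all pairwise distances among 7 points:

d((26, -20), (-12, 2)) = 43.909
d((26, -20), (-12, -23)) = 38.1182
d((26, -20), (14, -2)) = 21.6333
d((26, -20), (-4, -13)) = 30.8058
d((26, -20), (4, -1)) = 29.0689
d((26, -20), (16, 27)) = 48.0521
d((-12, 2), (-12, -23)) = 25.0
d((-12, 2), (14, -2)) = 26.3059
d((-12, 2), (-4, -13)) = 17.0
d((-12, 2), (4, -1)) = 16.2788
d((-12, 2), (16, 27)) = 37.5366
d((-12, -23), (14, -2)) = 33.4215
d((-12, -23), (-4, -13)) = 12.8062
d((-12, -23), (4, -1)) = 27.2029
d((-12, -23), (16, 27)) = 57.3062
d((14, -2), (-4, -13)) = 21.095
d((14, -2), (4, -1)) = 10.0499 <-- minimum
d((14, -2), (16, 27)) = 29.0689
d((-4, -13), (4, -1)) = 14.4222
d((-4, -13), (16, 27)) = 44.7214
d((4, -1), (16, 27)) = 30.4631

Closest pair: (14, -2) and (4, -1) with distance 10.0499

The closest pair is (14, -2) and (4, -1) with Euclidean distance 10.0499. For 7 points, brute-force pairwise comparison is shown above. For large n, the divide-and-conquer algorithm (sort by x, recurse on halves, check the dividing strip) achieves O(n log n).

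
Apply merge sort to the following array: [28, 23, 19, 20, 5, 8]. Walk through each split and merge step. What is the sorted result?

Merge sort trace:

Split: [28, 23, 19, 20, 5, 8] -> [28, 23, 19] and [20, 5, 8]
  Split: [28, 23, 19] -> [28] and [23, 19]
    Split: [23, 19] -> [23] and [19]
    Merge: [23] + [19] -> [19, 23]
  Merge: [28] + [19, 23] -> [19, 23, 28]
  Split: [20, 5, 8] -> [20] and [5, 8]
    Split: [5, 8] -> [5] and [8]
    Merge: [5] + [8] -> [5, 8]
  Merge: [20] + [5, 8] -> [5, 8, 20]
Merge: [19, 23, 28] + [5, 8, 20] -> [5, 8, 19, 20, 23, 28]

Final sorted array: [5, 8, 19, 20, 23, 28]

The merge sort proceeds by recursively splitting the array and merging sorted halves.
After all merges, the sorted array is [5, 8, 19, 20, 23, 28].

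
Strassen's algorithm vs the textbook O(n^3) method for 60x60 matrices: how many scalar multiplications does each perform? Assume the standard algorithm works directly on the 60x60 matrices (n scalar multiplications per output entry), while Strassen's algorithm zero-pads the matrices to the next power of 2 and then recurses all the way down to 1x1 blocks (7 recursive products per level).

Matrix multiplication for 60x60 matrices:

Strassen's algorithm requires power-of-2 dimensions. Pad 60x60 to 64x64 (next power of 2).

Standard algorithm: 60^3 = 216000 multiplications
Strassen's algorithm: 7^(log2(64)) = 7^6 = 117649 multiplications
Savings: 216000 - 117649 = 98351 multiplications

Standard: 216000 multiplications (60^3). Strassen: 117649 multiplications (7^6, after padding to 64x64). Strassen reduces 8 recursive multiplications to 7 at each level.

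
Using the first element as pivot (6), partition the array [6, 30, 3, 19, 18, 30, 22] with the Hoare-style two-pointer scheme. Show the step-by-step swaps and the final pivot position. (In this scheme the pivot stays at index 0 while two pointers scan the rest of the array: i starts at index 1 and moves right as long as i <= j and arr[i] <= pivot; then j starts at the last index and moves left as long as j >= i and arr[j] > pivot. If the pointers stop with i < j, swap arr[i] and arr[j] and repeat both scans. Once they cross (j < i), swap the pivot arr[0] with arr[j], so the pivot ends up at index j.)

Hoare-style two-pointer partition with pivot = 6:

Initial array: [6, 30, 3, 19, 18, 30, 22]

Pointers start at i = 1, j = 6.
i stops at index 1 (arr[1]=30 > 6), j stops at index 2 (arr[2]=3 <= 6): swap arr[1] and arr[2], array becomes [6, 3, 30, 19, 18, 30, 22]
i ends at 2, j ends at 1: the pointers have crossed (j < i), so scanning stops.

Swap pivot arr[0] with arr[1] to place pivot at position 1: [3, 6, 30, 19, 18, 30, 22]
Pivot position: 1

After partitioning with pivot 6, the array becomes [3, 6, 30, 19, 18, 30, 22]. The pivot is placed at index 1. All elements to the left of the pivot are <= 6, and all elements to the right are > 6.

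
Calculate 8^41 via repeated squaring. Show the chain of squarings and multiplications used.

Computing 8^41 by squaring (build up from 8^1; each line after the first costs one multiplication):

8^1 = 8
8^2 = (8^1)^2 = 8^2 = 64
8^4 = (8^2)^2 = 64^2 = 4096
8^5 = 8 * 8^4 = 8 * 4096 = 32768
8^10 = (8^5)^2 = 32768^2 = 1073741824
8^20 = (8^10)^2 = 1073741824^2 = 1152921504606846976
8^40 = (8^20)^2 = 1152921504606846976^2 = 1329227995784915872903807060280344576
8^41 = 8 * 8^40 = 8 * 1329227995784915872903807060280344576 = 10633823966279326983230456482242756608

Result: 10633823966279326983230456482242756608
Multiplications needed: 7 (7 lines after 8^1)

8^41 = 10633823966279326983230456482242756608. Using exponentiation by squaring, this requires 7 multiplications. The key idea: if the exponent is even, square the half-power; if odd, multiply by the base once.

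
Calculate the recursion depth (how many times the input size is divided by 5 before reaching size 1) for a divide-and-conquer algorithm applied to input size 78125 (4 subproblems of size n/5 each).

For divide and conquer with division factor 5:

Problem sizes at each level:
Level 0: 78125
Level 1: 15625
Level 2: 3125
Level 3: 625
Level 4: 125
Level 5: 25
Level 6: 5
Level 7: 1

The root is level 0 and the size-1 base case is level 7 (the tree spans levels 0 through 7, i.e. 8 levels counting the root), so the depth is the number of divisions: log_5(78125) = 7

The recursion tree depth is log_5(78125) = 7. At each level, the problem size is divided by 5, so it takes 7 divisions to reduce to a base case of size 1. The algorithm makes 4 recursive calls at each level.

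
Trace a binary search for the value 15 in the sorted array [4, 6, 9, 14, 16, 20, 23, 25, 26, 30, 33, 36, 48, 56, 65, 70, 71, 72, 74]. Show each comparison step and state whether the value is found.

Binary search for 15 in [4, 6, 9, 14, 16, 20, 23, 25, 26, 30, 33, 36, 48, 56, 65, 70, 71, 72, 74]:

lo=0, hi=18, mid=9, arr[mid]=30 -> 30 > 15, search left half
lo=0, hi=8, mid=4, arr[mid]=16 -> 16 > 15, search left half
lo=0, hi=3, mid=1, arr[mid]=6 -> 6 < 15, search right half
lo=2, hi=3, mid=2, arr[mid]=9 -> 9 < 15, search right half
lo=3, hi=3, mid=3, arr[mid]=14 -> 14 < 15, search right half
lo=4 > hi=3, target 15 not found

Binary search determines that 15 is not in the array after 5 comparisons. The search space was exhausted without finding the target.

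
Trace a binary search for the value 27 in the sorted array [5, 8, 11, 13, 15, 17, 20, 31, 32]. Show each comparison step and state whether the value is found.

Binary search for 27 in [5, 8, 11, 13, 15, 17, 20, 31, 32]:

lo=0, hi=8, mid=4, arr[mid]=15 -> 15 < 27, search right half
lo=5, hi=8, mid=6, arr[mid]=20 -> 20 < 27, search right half
lo=7, hi=8, mid=7, arr[mid]=31 -> 31 > 27, search left half
lo=7 > hi=6, target 27 not found

Binary search determines that 27 is not in the array after 3 comparisons. The search space was exhausted without finding the target.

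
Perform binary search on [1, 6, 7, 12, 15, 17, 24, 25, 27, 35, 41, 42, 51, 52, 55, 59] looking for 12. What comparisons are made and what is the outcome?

Binary search for 12 in [1, 6, 7, 12, 15, 17, 24, 25, 27, 35, 41, 42, 51, 52, 55, 59]:

lo=0, hi=15, mid=7, arr[mid]=25 -> 25 > 12, search left half
lo=0, hi=6, mid=3, arr[mid]=12 -> Found target at index 3!

Binary search finds 12 at index 3 after 2 comparisons. The search repeatedly halves the search space by comparing with the middle element.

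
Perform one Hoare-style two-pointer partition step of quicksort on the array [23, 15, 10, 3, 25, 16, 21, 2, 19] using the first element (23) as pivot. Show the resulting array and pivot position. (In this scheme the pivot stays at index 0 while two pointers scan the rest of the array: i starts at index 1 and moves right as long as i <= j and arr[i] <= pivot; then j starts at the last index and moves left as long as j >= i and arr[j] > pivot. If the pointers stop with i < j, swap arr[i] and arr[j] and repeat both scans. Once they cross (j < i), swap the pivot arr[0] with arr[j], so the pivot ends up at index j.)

Hoare-style two-pointer partition with pivot = 23:

Initial array: [23, 15, 10, 3, 25, 16, 21, 2, 19]

Pointers start at i = 1, j = 8.
i stops at index 4 (arr[4]=25 > 23), j stops at index 8 (arr[8]=19 <= 23): swap arr[4] and arr[8], array becomes [23, 15, 10, 3, 19, 16, 21, 2, 25]
i ends at 8, j ends at 7: the pointers have crossed (j < i), so scanning stops.

Swap pivot arr[0] with arr[7] to place pivot at position 7: [2, 15, 10, 3, 19, 16, 21, 23, 25]
Pivot position: 7

After partitioning with pivot 23, the array becomes [2, 15, 10, 3, 19, 16, 21, 23, 25]. The pivot is placed at index 7. All elements to the left of the pivot are <= 23, and all elements to the right are > 23.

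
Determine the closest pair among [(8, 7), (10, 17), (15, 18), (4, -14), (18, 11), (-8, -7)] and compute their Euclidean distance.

Computing all pairwise distances among 6 points:

d((8, 7), (10, 17)) = 10.198
d((8, 7), (15, 18)) = 13.0384
d((8, 7), (4, -14)) = 21.3776
d((8, 7), (18, 11)) = 10.7703
d((8, 7), (-8, -7)) = 21.2603
d((10, 17), (15, 18)) = 5.099 <-- minimum
d((10, 17), (4, -14)) = 31.5753
d((10, 17), (18, 11)) = 10.0
d((10, 17), (-8, -7)) = 30.0
d((15, 18), (4, -14)) = 33.8378
d((15, 18), (18, 11)) = 7.6158
d((15, 18), (-8, -7)) = 33.9706
d((4, -14), (18, 11)) = 28.6531
d((4, -14), (-8, -7)) = 13.8924
d((18, 11), (-8, -7)) = 31.6228

Closest pair: (10, 17) and (15, 18) with distance 5.099

The closest pair is (10, 17) and (15, 18) with Euclidean distance 5.099. For 6 points, brute-force pairwise comparison is shown above. For large n, the divide-and-conquer algorithm (sort by x, recurse on halves, check the dividing strip) achieves O(n log n).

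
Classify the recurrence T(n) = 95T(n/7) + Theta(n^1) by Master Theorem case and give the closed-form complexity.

Master Theorem for T(n) = 95T(n/7) + O(n^1):

a = 95, b = 7, c = 1
log_b(a) = log_7(95) = 2.3402

Case 1: c = 1 < log_7(95) = 2.3402
T(n) = O(n^(log_7 95))

For T(n) = 95T(n/7) + O(n^1): log_7(95) = 2.3402. This is Case 1 of the Master Theorem (c < log_b(a), work dominated by leaves), giving O(n^(log_7 95)).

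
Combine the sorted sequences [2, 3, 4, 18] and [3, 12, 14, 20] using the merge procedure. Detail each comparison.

Merging process:

Compare 2 vs 3: take 2 from left. Merged: [2]
Compare 3 vs 3: take 3 from left. Merged: [2, 3]
Compare 4 vs 3: take 3 from right. Merged: [2, 3, 3]
Compare 4 vs 12: take 4 from left. Merged: [2, 3, 3, 4]
Compare 18 vs 12: take 12 from right. Merged: [2, 3, 3, 4, 12]
Compare 18 vs 14: take 14 from right. Merged: [2, 3, 3, 4, 12, 14]
Compare 18 vs 20: take 18 from left. Merged: [2, 3, 3, 4, 12, 14, 18]
Append remaining from right: [20]. Merged: [2, 3, 3, 4, 12, 14, 18, 20]

Final merged array: [2, 3, 3, 4, 12, 14, 18, 20]
Total comparisons: 7

The merged array is [2, 3, 3, 4, 12, 14, 18, 20], requiring 7 comparisons. The merge step runs in O(n) time where n is the total number of elements.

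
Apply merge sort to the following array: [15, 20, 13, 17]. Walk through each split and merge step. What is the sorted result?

Merge sort trace:

Split: [15, 20, 13, 17] -> [15, 20] and [13, 17]
  Split: [15, 20] -> [15] and [20]
  Merge: [15] + [20] -> [15, 20]
  Split: [13, 17] -> [13] and [17]
  Merge: [13] + [17] -> [13, 17]
Merge: [15, 20] + [13, 17] -> [13, 15, 17, 20]

Final sorted array: [13, 15, 17, 20]

The merge sort proceeds by recursively splitting the array and merging sorted halves.
After all merges, the sorted array is [13, 15, 17, 20].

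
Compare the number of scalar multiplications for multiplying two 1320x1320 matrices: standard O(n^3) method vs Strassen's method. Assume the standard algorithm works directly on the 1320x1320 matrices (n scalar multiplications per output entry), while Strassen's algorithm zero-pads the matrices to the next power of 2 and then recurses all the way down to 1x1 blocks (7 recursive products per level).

Matrix multiplication for 1320x1320 matrices:

Strassen's algorithm requires power-of-2 dimensions. Pad 1320x1320 to 2048x2048 (next power of 2).

Standard algorithm: 1320^3 = 2299968000 multiplications
Strassen's algorithm: 7^(log2(2048)) = 7^11 = 1977326743 multiplications
Savings: 2299968000 - 1977326743 = 322641257 multiplications

Standard: 2299968000 multiplications (1320^3). Strassen: 1977326743 multiplications (7^11, after padding to 2048x2048). Strassen reduces 8 recursive multiplications to 7 at each level.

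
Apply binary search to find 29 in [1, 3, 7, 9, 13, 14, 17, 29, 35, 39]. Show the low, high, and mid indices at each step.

Binary search for 29 in [1, 3, 7, 9, 13, 14, 17, 29, 35, 39]:

lo=0, hi=9, mid=4, arr[mid]=13 -> 13 < 29, search right half
lo=5, hi=9, mid=7, arr[mid]=29 -> Found target at index 7!

Binary search finds 29 at index 7 after 2 comparisons. The search repeatedly halves the search space by comparing with the middle element.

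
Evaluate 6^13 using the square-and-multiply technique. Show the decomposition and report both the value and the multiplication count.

Computing 6^13 by squaring (build up from 6^1; each line after the first costs one multiplication):

6^1 = 6
6^2 = (6^1)^2 = 6^2 = 36
6^3 = 6 * 6^2 = 6 * 36 = 216
6^6 = (6^3)^2 = 216^2 = 46656
6^12 = (6^6)^2 = 46656^2 = 2176782336
6^13 = 6 * 6^12 = 6 * 2176782336 = 13060694016

Result: 13060694016
Multiplications needed: 5 (5 lines after 6^1)

6^13 = 13060694016. Using exponentiation by squaring, this requires 5 multiplications. The key idea: if the exponent is even, square the half-power; if odd, multiply by the base once.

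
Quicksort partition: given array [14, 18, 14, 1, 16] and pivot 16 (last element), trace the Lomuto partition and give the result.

Lomuto partition with pivot = 16:

Initial array: [14, 18, 14, 1, 16]

arr[0]=14 <= 16: swap with position 0, array becomes [14, 18, 14, 1, 16]
arr[1]=18 > 16: no swap
arr[2]=14 <= 16: swap with position 1, array becomes [14, 14, 18, 1, 16]
arr[3]=1 <= 16: swap with position 2, array becomes [14, 14, 1, 18, 16]

Place pivot at position 3: [14, 14, 1, 16, 18]
Pivot position: 3

After partitioning with pivot 16, the array becomes [14, 14, 1, 16, 18]. The pivot is placed at index 3. All elements to the left of the pivot are <= 16, and all elements to the right are > 16.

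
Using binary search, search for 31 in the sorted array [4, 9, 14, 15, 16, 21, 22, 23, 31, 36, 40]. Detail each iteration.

Binary search for 31 in [4, 9, 14, 15, 16, 21, 22, 23, 31, 36, 40]:

lo=0, hi=10, mid=5, arr[mid]=21 -> 21 < 31, search right half
lo=6, hi=10, mid=8, arr[mid]=31 -> Found target at index 8!

Binary search finds 31 at index 8 after 2 comparisons. The search repeatedly halves the search space by comparing with the middle element.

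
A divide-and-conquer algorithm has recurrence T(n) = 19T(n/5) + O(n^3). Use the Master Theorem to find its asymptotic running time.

Master Theorem for T(n) = 19T(n/5) + O(n^3):

a = 19, b = 5, c = 3
log_b(a) = log_5(19) = 1.8295

Case 3: c = 3 > log_5(19) = 1.8295
T(n) = O(n^3) = O(n^3)

For T(n) = 19T(n/5) + O(n^3): log_5(19) = 1.8295. This is Case 3 of the Master Theorem (c > log_b(a), work dominated by root), giving O(n^3).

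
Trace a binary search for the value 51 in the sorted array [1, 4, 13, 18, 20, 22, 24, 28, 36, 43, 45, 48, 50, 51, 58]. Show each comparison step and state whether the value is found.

Binary search for 51 in [1, 4, 13, 18, 20, 22, 24, 28, 36, 43, 45, 48, 50, 51, 58]:

lo=0, hi=14, mid=7, arr[mid]=28 -> 28 < 51, search right half
lo=8, hi=14, mid=11, arr[mid]=48 -> 48 < 51, search right half
lo=12, hi=14, mid=13, arr[mid]=51 -> Found target at index 13!

Binary search finds 51 at index 13 after 3 comparisons. The search repeatedly halves the search space by comparing with the middle element.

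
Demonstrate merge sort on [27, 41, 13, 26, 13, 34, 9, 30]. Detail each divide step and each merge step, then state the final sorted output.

Merge sort trace:

Split: [27, 41, 13, 26, 13, 34, 9, 30] -> [27, 41, 13, 26] and [13, 34, 9, 30]
  Split: [27, 41, 13, 26] -> [27, 41] and [13, 26]
    Split: [27, 41] -> [27] and [41]
    Merge: [27] + [41] -> [27, 41]
    Split: [13, 26] -> [13] and [26]
    Merge: [13] + [26] -> [13, 26]
  Merge: [27, 41] + [13, 26] -> [13, 26, 27, 41]
  Split: [13, 34, 9, 30] -> [13, 34] and [9, 30]
    Split: [13, 34] -> [13] and [34]
    Merge: [13] + [34] -> [13, 34]
    Split: [9, 30] -> [9] and [30]
    Merge: [9] + [30] -> [9, 30]
  Merge: [13, 34] + [9, 30] -> [9, 13, 30, 34]
Merge: [13, 26, 27, 41] + [9, 13, 30, 34] -> [9, 13, 13, 26, 27, 30, 34, 41]

Final sorted array: [9, 13, 13, 26, 27, 30, 34, 41]

The merge sort proceeds by recursively splitting the array and merging sorted halves.
After all merges, the sorted array is [9, 13, 13, 26, 27, 30, 34, 41].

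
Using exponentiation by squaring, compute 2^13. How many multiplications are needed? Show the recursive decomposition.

Computing 2^13 by squaring (build up from 2^1; each line after the first costs one multiplication):

2^1 = 2
2^2 = (2^1)^2 = 2^2 = 4
2^3 = 2 * 2^2 = 2 * 4 = 8
2^6 = (2^3)^2 = 8^2 = 64
2^12 = (2^6)^2 = 64^2 = 4096
2^13 = 2 * 2^12 = 2 * 4096 = 8192

Result: 8192
Multiplications needed: 5 (5 lines after 2^1)

2^13 = 8192. Using exponentiation by squaring, this requires 5 multiplications. The key idea: if the exponent is even, square the half-power; if odd, multiply by the base once.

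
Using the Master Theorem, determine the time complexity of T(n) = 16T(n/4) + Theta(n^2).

Master Theorem for T(n) = 16T(n/4) + O(n^2):

a = 16, b = 4, c = 2
log_b(a) = log_4(16) = 2.0000

Case 2: c = 2 = log_4(16) = 2.0000
T(n) = O(n^2 log n) = O(n^2 log n)

For T(n) = 16T(n/4) + O(n^2): log_4(16) = 2.0000. This is Case 2 of the Master Theorem (c = log_b(a), equal work at all levels), giving O(n^2 log n).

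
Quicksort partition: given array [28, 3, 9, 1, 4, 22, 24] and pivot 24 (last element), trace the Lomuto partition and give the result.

Lomuto partition with pivot = 24:

Initial array: [28, 3, 9, 1, 4, 22, 24]

arr[0]=28 > 24: no swap
arr[1]=3 <= 24: swap with position 0, array becomes [3, 28, 9, 1, 4, 22, 24]
arr[2]=9 <= 24: swap with position 1, array becomes [3, 9, 28, 1, 4, 22, 24]
arr[3]=1 <= 24: swap with position 2, array becomes [3, 9, 1, 28, 4, 22, 24]
arr[4]=4 <= 24: swap with position 3, array becomes [3, 9, 1, 4, 28, 22, 24]
arr[5]=22 <= 24: swap with position 4, array becomes [3, 9, 1, 4, 22, 28, 24]

Place pivot at position 5: [3, 9, 1, 4, 22, 24, 28]
Pivot position: 5

After partitioning with pivot 24, the array becomes [3, 9, 1, 4, 22, 24, 28]. The pivot is placed at index 5. All elements to the left of the pivot are <= 24, and all elements to the right are > 24.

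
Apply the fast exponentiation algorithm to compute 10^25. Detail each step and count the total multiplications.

Computing 10^25 by squaring (build up from 10^1; each line after the first costs one multiplication):

10^1 = 10
10^2 = (10^1)^2 = 10^2 = 100
10^3 = 10 * 10^2 = 10 * 100 = 1000
10^6 = (10^3)^2 = 1000^2 = 1000000
10^12 = (10^6)^2 = 1000000^2 = 1000000000000
10^24 = (10^12)^2 = 1000000000000^2 = 1000000000000000000000000
10^25 = 10 * 10^24 = 10 * 1000000000000000000000000 = 10000000000000000000000000

Result: 10000000000000000000000000
Multiplications needed: 6 (6 lines after 10^1)

10^25 = 10000000000000000000000000. Using exponentiation by squaring, this requires 6 multiplications. The key idea: if the exponent is even, square the half-power; if odd, multiply by the base once.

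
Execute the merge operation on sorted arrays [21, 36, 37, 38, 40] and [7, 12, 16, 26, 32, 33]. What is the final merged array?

Merging process:

Compare 21 vs 7: take 7 from right. Merged: [7]
Compare 21 vs 12: take 12 from right. Merged: [7, 12]
Compare 21 vs 16: take 16 from right. Merged: [7, 12, 16]
Compare 21 vs 26: take 21 from left. Merged: [7, 12, 16, 21]
Compare 36 vs 26: take 26 from right. Merged: [7, 12, 16, 21, 26]
Compare 36 vs 32: take 32 from right. Merged: [7, 12, 16, 21, 26, 32]
Compare 36 vs 33: take 33 from right. Merged: [7, 12, 16, 21, 26, 32, 33]
Append remaining from left: [36, 37, 38, 40]. Merged: [7, 12, 16, 21, 26, 32, 33, 36, 37, 38, 40]

Final merged array: [7, 12, 16, 21, 26, 32, 33, 36, 37, 38, 40]
Total comparisons: 7

The merged array is [7, 12, 16, 21, 26, 32, 33, 36, 37, 38, 40], requiring 7 comparisons. The merge step runs in O(n) time where n is the total number of elements.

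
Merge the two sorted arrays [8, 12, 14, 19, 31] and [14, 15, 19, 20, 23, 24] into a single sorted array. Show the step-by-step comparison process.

Merging process:

Compare 8 vs 14: take 8 from left. Merged: [8]
Compare 12 vs 14: take 12 from left. Merged: [8, 12]
Compare 14 vs 14: take 14 from left. Merged: [8, 12, 14]
Compare 19 vs 14: take 14 from right. Merged: [8, 12, 14, 14]
Compare 19 vs 15: take 15 from right. Merged: [8, 12, 14, 14, 15]
Compare 19 vs 19: take 19 from left. Merged: [8, 12, 14, 14, 15, 19]
Compare 31 vs 19: take 19 from right. Merged: [8, 12, 14, 14, 15, 19, 19]
Compare 31 vs 20: take 20 from right. Merged: [8, 12, 14, 14, 15, 19, 19, 20]
Compare 31 vs 23: take 23 from right. Merged: [8, 12, 14, 14, 15, 19, 19, 20, 23]
Compare 31 vs 24: take 24 from right. Merged: [8, 12, 14, 14, 15, 19, 19, 20, 23, 24]
Append remaining from left: [31]. Merged: [8, 12, 14, 14, 15, 19, 19, 20, 23, 24, 31]

Final merged array: [8, 12, 14, 14, 15, 19, 19, 20, 23, 24, 31]
Total comparisons: 10

The merged array is [8, 12, 14, 14, 15, 19, 19, 20, 23, 24, 31], requiring 10 comparisons. The merge step runs in O(n) time where n is the total number of elements.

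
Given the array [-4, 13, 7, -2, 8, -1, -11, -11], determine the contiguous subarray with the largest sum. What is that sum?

Using Kadane's algorithm on [-4, 13, 7, -2, 8, -1, -11, -11]:

Scanning through the array:
Position 1 (value 13): max_ending_here = 13, max_so_far = 13
Position 2 (value 7): max_ending_here = 20, max_so_far = 20
Position 3 (value -2): max_ending_here = 18, max_so_far = 20
Position 4 (value 8): max_ending_here = 26, max_so_far = 26
Position 5 (value -1): max_ending_here = 25, max_so_far = 26
Position 6 (value -11): max_ending_here = 14, max_so_far = 26
Position 7 (value -11): max_ending_here = 3, max_so_far = 26

Maximum subarray: [13, 7, -2, 8]
Maximum sum: 26

The maximum subarray is [13, 7, -2, 8] with sum 26. This subarray runs from index 1 to index 4.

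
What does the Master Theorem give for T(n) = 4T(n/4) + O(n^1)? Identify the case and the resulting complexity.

Master Theorem for T(n) = 4T(n/4) + O(n^1):

a = 4, b = 4, c = 1
log_b(a) = log_4(4) = 1.0000

Case 2: c = 1 = log_4(4) = 1.0000
T(n) = O(n^1 log n) = O(n log n)

For T(n) = 4T(n/4) + O(n^1): log_4(4) = 1.0000. This is Case 2 of the Master Theorem (c = log_b(a), equal work at all levels), giving O(n log n).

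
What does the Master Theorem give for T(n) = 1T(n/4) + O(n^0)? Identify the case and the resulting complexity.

Master Theorem for T(n) = 1T(n/4) + O(n^0):

a = 1, b = 4, c = 0
log_b(a) = log_4(1) = 0.0000

Case 2: c = 0 = log_4(1) = 0.0000
T(n) = O(n^0 log n) = O(log n)

For T(n) = 1T(n/4) + O(n^0): log_4(1) = 0.0000. This is Case 2 of the Master Theorem (c = log_b(a), equal work at all levels), giving O(log n).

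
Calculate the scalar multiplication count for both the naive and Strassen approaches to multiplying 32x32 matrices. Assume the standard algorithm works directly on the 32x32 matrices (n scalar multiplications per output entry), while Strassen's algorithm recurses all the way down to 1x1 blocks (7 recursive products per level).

Matrix multiplication for 32x32 matrices:

Standard algorithm: 32^3 = 32768 multiplications
Strassen's algorithm: 7^(log2(32)) = 7^5 = 16807 multiplications
Savings: 32768 - 16807 = 15961 multiplications

Standard: 32768 multiplications (32^3). Strassen: 16807 multiplications (7^5). Strassen reduces 8 recursive multiplications to 7 at each level.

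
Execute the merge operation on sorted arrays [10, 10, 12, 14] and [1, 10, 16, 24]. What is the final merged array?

Merging process:

Compare 10 vs 1: take 1 from right. Merged: [1]
Compare 10 vs 10: take 10 from left. Merged: [1, 10]
Compare 10 vs 10: take 10 from left. Merged: [1, 10, 10]
Compare 12 vs 10: take 10 from right. Merged: [1, 10, 10, 10]
Compare 12 vs 16: take 12 from left. Merged: [1, 10, 10, 10, 12]
Compare 14 vs 16: take 14 from left. Merged: [1, 10, 10, 10, 12, 14]
Append remaining from right: [16, 24]. Merged: [1, 10, 10, 10, 12, 14, 16, 24]

Final merged array: [1, 10, 10, 10, 12, 14, 16, 24]
Total comparisons: 6

The merged array is [1, 10, 10, 10, 12, 14, 16, 24], requiring 6 comparisons. The merge step runs in O(n) time where n is the total number of elements.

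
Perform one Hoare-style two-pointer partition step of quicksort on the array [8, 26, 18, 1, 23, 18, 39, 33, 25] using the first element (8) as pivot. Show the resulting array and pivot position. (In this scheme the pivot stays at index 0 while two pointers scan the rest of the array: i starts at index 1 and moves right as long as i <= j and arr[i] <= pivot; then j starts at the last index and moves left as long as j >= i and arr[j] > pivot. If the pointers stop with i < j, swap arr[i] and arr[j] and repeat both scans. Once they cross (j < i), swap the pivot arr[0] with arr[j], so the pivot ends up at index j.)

Hoare-style two-pointer partition with pivot = 8:

Initial array: [8, 26, 18, 1, 23, 18, 39, 33, 25]

Pointers start at i = 1, j = 8.
i stops at index 1 (arr[1]=26 > 8), j stops at index 3 (arr[3]=1 <= 8): swap arr[1] and arr[3], array becomes [8, 1, 18, 26, 23, 18, 39, 33, 25]
i ends at 2, j ends at 1: the pointers have crossed (j < i), so scanning stops.

Swap pivot arr[0] with arr[1] to place pivot at position 1: [1, 8, 18, 26, 23, 18, 39, 33, 25]
Pivot position: 1

After partitioning with pivot 8, the array becomes [1, 8, 18, 26, 23, 18, 39, 33, 25]. The pivot is placed at index 1. All elements to the left of the pivot are <= 8, and all elements to the right are > 8.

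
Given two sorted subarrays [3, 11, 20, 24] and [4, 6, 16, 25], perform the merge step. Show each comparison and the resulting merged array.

Merging process:

Compare 3 vs 4: take 3 from left. Merged: [3]
Compare 11 vs 4: take 4 from right. Merged: [3, 4]
Compare 11 vs 6: take 6 from right. Merged: [3, 4, 6]
Compare 11 vs 16: take 11 from left. Merged: [3, 4, 6, 11]
Compare 20 vs 16: take 16 from right. Merged: [3, 4, 6, 11, 16]
Compare 20 vs 25: take 20 from left. Merged: [3, 4, 6, 11, 16, 20]
Compare 24 vs 25: take 24 from left. Merged: [3, 4, 6, 11, 16, 20, 24]
Append remaining from right: [25]. Merged: [3, 4, 6, 11, 16, 20, 24, 25]

Final merged array: [3, 4, 6, 11, 16, 20, 24, 25]
Total comparisons: 7

The merged array is [3, 4, 6, 11, 16, 20, 24, 25], requiring 7 comparisons. The merge step runs in O(n) time where n is the total number of elements.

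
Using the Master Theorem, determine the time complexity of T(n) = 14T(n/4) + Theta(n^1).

Master Theorem for T(n) = 14T(n/4) + O(n^1):

a = 14, b = 4, c = 1
log_b(a) = log_4(14) = 1.9037

Case 1: c = 1 < log_4(14) = 1.9037
T(n) = O(n^(log_4 14))

For T(n) = 14T(n/4) + O(n^1): log_4(14) = 1.9037. This is Case 1 of the Master Theorem (c < log_b(a), work dominated by leaves), giving O(n^(log_4 14)).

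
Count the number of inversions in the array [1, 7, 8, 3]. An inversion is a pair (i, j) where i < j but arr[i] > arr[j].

Finding inversions in [1, 7, 8, 3]:

(1, 3): arr[1]=7 > arr[3]=3
(2, 3): arr[2]=8 > arr[3]=3

Total inversions: 2

The array has 2 inversion(s): (1,3), (2,3). Each pair (i,j) satisfies i < j and arr[i] > arr[j].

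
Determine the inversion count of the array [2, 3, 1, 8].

Finding inversions in [2, 3, 1, 8]:

(0, 2): arr[0]=2 > arr[2]=1
(1, 2): arr[1]=3 > arr[2]=1

Total inversions: 2

The array has 2 inversion(s): (0,2), (1,2). Each pair (i,j) satisfies i < j and arr[i] > arr[j].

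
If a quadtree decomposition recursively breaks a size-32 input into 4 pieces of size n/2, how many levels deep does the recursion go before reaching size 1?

For divide and conquer with division factor 2:

Problem sizes at each level:
Level 0: 32
Level 1: 16
Level 2: 8
Level 3: 4
Level 4: 2
Level 5: 1

The root is level 0 and the size-1 base case is level 5 (the tree spans levels 0 through 5, i.e. 6 levels counting the root), so the depth is the number of divisions: log_2(32) = 5

The recursion tree depth is log_2(32) = 5. At each level, the problem size is divided by 2, so it takes 5 divisions to reduce to a base case of size 1. The algorithm makes 4 recursive calls at each level.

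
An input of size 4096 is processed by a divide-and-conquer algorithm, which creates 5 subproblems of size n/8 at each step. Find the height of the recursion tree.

For divide and conquer with division factor 8:

Problem sizes at each level:
Level 0: 4096
Level 1: 512
Level 2: 64
Level 3: 8
Level 4: 1

The root is level 0 and the size-1 base case is level 4 (the tree spans levels 0 through 4, i.e. 5 levels counting the root), so the depth is the number of divisions: log_8(4096) = 4

The recursion tree depth is log_8(4096) = 4. At each level, the problem size is divided by 8, so it takes 4 divisions to reduce to a base case of size 1. The algorithm makes 5 recursive calls at each level.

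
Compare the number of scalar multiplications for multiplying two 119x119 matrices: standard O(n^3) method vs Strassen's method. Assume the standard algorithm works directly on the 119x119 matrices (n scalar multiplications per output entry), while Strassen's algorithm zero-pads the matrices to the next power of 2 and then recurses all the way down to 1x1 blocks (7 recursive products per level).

Matrix multiplication for 119x119 matrices:

Strassen's algorithm requires power-of-2 dimensions. Pad 119x119 to 128x128 (next power of 2).

Standard algorithm: 119^3 = 1685159 multiplications
Strassen's algorithm: 7^(log2(128)) = 7^7 = 823543 multiplications
Savings: 1685159 - 823543 = 861616 multiplications

Standard: 1685159 multiplications (119^3). Strassen: 823543 multiplications (7^7, after padding to 128x128). Strassen reduces 8 recursive multiplications to 7 at each level.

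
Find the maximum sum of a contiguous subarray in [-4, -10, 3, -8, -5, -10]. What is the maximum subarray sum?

Using Kadane's algorithm on [-4, -10, 3, -8, -5, -10]:

Scanning through the array:
Position 1 (value -10): max_ending_here = -10, max_so_far = -4
Position 2 (value 3): max_ending_here = 3, max_so_far = 3
Position 3 (value -8): max_ending_here = -5, max_so_far = 3
Position 4 (value -5): max_ending_here = -5, max_so_far = 3
Position 5 (value -10): max_ending_here = -10, max_so_far = 3

Maximum subarray: [3]
Maximum sum: 3

The maximum subarray is [3] with sum 3. This subarray runs from index 2 to index 2.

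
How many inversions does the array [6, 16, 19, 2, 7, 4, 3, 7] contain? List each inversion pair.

Finding inversions in [6, 16, 19, 2, 7, 4, 3, 7]:

(0, 3): arr[0]=6 > arr[3]=2
(0, 5): arr[0]=6 > arr[5]=4
(0, 6): arr[0]=6 > arr[6]=3
(1, 3): arr[1]=16 > arr[3]=2
(1, 4): arr[1]=16 > arr[4]=7
(1, 5): arr[1]=16 > arr[5]=4
(1, 6): arr[1]=16 > arr[6]=3
(1, 7): arr[1]=16 > arr[7]=7
(2, 3): arr[2]=19 > arr[3]=2
(2, 4): arr[2]=19 > arr[4]=7
(2, 5): arr[2]=19 > arr[5]=4
(2, 6): arr[2]=19 > arr[6]=3
(2, 7): arr[2]=19 > arr[7]=7
(4, 5): arr[4]=7 > arr[5]=4
(4, 6): arr[4]=7 > arr[6]=3
(5, 6): arr[5]=4 > arr[6]=3

Total inversions: 16

The array has 16 inversion(s): (0,3), (0,5), (0,6), (1,3), (1,4), (1,5), (1,6), (1,7), (2,3), (2,4), (2,5), (2,6), (2,7), (4,5), (4,6), (5,6). Each pair (i,j) satisfies i < j and arr[i] > arr[j].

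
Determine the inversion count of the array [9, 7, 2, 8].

Finding inversions in [9, 7, 2, 8]:

(0, 1): arr[0]=9 > arr[1]=7
(0, 2): arr[0]=9 > arr[2]=2
(0, 3): arr[0]=9 > arr[3]=8
(1, 2): arr[1]=7 > arr[2]=2

Total inversions: 4

The array has 4 inversion(s): (0,1), (0,2), (0,3), (1,2). Each pair (i,j) satisfies i < j and arr[i] > arr[j].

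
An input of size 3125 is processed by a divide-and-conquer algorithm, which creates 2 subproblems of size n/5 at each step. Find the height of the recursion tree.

For divide and conquer with division factor 5:

Problem sizes at each level:
Level 0: 3125
Level 1: 625
Level 2: 125
Level 3: 25
Level 4: 5
Level 5: 1

The root is level 0 and the size-1 base case is level 5 (the tree spans levels 0 through 5, i.e. 6 levels counting the root), so the depth is the number of divisions: log_5(3125) = 5

The recursion tree depth is log_5(3125) = 5. At each level, the problem size is divided by 5, so it takes 5 divisions to reduce to a base case of size 1. The algorithm makes 2 recursive calls at each level.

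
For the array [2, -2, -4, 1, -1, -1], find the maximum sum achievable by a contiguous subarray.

Using Kadane's algorithm on [2, -2, -4, 1, -1, -1]:

Scanning through the array:
Position 1 (value -2): max_ending_here = 0, max_so_far = 2
Position 2 (value -4): max_ending_here = -4, max_so_far = 2
Position 3 (value 1): max_ending_here = 1, max_so_far = 2
Position 4 (value -1): max_ending_here = 0, max_so_far = 2
Position 5 (value -1): max_ending_here = -1, max_so_far = 2

Maximum subarray: [2]
Maximum sum: 2

The maximum subarray is [2] with sum 2. This subarray runs from index 0 to index 0.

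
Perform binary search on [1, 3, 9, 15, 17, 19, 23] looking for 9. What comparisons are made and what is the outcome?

Binary search for 9 in [1, 3, 9, 15, 17, 19, 23]:

lo=0, hi=6, mid=3, arr[mid]=15 -> 15 > 9, search left half
lo=0, hi=2, mid=1, arr[mid]=3 -> 3 < 9, search right half
lo=2, hi=2, mid=2, arr[mid]=9 -> Found target at index 2!

Binary search finds 9 at index 2 after 3 comparisons. The search repeatedly halves the search space by comparing with the middle element.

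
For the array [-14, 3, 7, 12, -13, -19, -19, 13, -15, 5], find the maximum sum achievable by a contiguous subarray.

Using Kadane's algorithm on [-14, 3, 7, 12, -13, -19, -19, 13, -15, 5]:

Scanning through the array:
Position 1 (value 3): max_ending_here = 3, max_so_far = 3
Position 2 (value 7): max_ending_here = 10, max_so_far = 10
Position 3 (value 12): max_ending_here = 22, max_so_far = 22
Position 4 (value -13): max_ending_here = 9, max_so_far = 22
Position 5 (value -19): max_ending_here = -10, max_so_far = 22
Position 6 (value -19): max_ending_here = -19, max_so_far = 22
Position 7 (value 13): max_ending_here = 13, max_so_far = 22
Position 8 (value -15): max_ending_here = -2, max_so_far = 22
Position 9 (value 5): max_ending_here = 5, max_so_far = 22

Maximum subarray: [3, 7, 12]
Maximum sum: 22

The maximum subarray is [3, 7, 12] with sum 22. This subarray runs from index 1 to index 3.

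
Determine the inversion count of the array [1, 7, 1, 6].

Finding inversions in [1, 7, 1, 6]:

(1, 2): arr[1]=7 > arr[2]=1
(1, 3): arr[1]=7 > arr[3]=6

Total inversions: 2

The array has 2 inversion(s): (1,2), (1,3). Each pair (i,j) satisfies i < j and arr[i] > arr[j].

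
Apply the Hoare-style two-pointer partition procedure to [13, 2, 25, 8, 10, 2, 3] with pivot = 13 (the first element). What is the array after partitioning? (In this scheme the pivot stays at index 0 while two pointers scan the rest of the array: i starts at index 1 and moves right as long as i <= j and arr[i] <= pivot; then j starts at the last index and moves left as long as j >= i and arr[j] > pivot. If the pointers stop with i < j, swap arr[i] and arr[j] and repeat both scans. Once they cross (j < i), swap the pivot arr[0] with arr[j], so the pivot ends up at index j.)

Hoare-style two-pointer partition with pivot = 13:

Initial array: [13, 2, 25, 8, 10, 2, 3]

Pointers start at i = 1, j = 6.
i stops at index 2 (arr[2]=25 > 13), j stops at index 6 (arr[6]=3 <= 13): swap arr[2] and arr[6], array becomes [13, 2, 3, 8, 10, 2, 25]
i ends at 6, j ends at 5: the pointers have crossed (j < i), so scanning stops.

Swap pivot arr[0] with arr[5] to place pivot at position 5: [2, 2, 3, 8, 10, 13, 25]
Pivot position: 5

After partitioning with pivot 13, the array becomes [2, 2, 3, 8, 10, 13, 25]. The pivot is placed at index 5. All elements to the left of the pivot are <= 13, and all elements to the right are > 13.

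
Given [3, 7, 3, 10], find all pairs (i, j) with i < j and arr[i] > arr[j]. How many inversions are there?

Finding inversions in [3, 7, 3, 10]:

(1, 2): arr[1]=7 > arr[2]=3

Total inversions: 1

The array has 1 inversion(s): (1,2). Each pair (i,j) satisfies i < j and arr[i] > arr[j].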